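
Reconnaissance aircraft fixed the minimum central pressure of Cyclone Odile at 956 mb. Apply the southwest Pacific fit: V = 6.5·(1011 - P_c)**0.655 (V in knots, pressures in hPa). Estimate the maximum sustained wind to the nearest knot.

ΔP = 1011 − 956 = 55 mb.
55^0.655 ≈ 13.802.
V ≈ 6.5 × 13.802 ≈ 89.7 kt.

90 kt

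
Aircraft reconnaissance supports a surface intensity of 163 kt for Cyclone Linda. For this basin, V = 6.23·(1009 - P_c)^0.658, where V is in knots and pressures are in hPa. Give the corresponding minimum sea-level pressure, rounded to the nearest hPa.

ΔP = (V / 6.23)^(1/0.658) = (163/6.23)^1.520.
163/6.23 = 26.164; 26.164^1.520 ≈ 142.74 hPa.
P_c = 1009 − 142.74 = 866.26 ≈ 866 hPa.

866 hPa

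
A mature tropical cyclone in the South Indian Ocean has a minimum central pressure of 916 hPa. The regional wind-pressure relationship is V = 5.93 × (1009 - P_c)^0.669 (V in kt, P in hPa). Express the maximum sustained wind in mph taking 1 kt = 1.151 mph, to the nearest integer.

ΔP = 1009 − 916 = 93 hPa.
V ≈ 5.93 × 93^0.669 = 5.93 × 20.745 ≈ 123.018 kt.
123.018 × 1.151 ≈ 141.59 mph → 142 mph.

142 mph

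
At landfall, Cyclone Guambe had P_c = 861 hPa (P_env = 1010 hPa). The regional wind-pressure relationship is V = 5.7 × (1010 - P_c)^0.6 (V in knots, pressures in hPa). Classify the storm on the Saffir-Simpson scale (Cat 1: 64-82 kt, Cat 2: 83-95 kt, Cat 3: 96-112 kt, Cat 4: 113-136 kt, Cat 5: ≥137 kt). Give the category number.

ΔP = 1010 − 861 = 149 hPa.
V ≈ 5.7 × 149^0.6 = 5.7 × 20.13 ≈ 115 kt.
115 kt falls in the Category 4 band.

4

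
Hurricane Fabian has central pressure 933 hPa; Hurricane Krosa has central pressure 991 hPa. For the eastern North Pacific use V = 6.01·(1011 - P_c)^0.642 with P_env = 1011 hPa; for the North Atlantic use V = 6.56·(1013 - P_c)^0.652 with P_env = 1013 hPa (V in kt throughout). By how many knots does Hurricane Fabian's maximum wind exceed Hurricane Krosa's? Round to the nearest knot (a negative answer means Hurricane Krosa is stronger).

49 kt

Hurricane Fabian: ΔP = 78; V ≈ 6.01 × 78^0.642 ≈ 98.54 kt.
Hurricane Krosa: ΔP = 22; V ≈ 6.56 × 22^0.652 ≈ 49.22 kt.
Difference ≈ 98.54 − 49.22 = 49.32 → 49 kt.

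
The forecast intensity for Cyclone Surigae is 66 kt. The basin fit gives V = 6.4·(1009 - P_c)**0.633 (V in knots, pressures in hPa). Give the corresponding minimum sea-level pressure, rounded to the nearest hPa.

ΔP = (V / 6.4)^(1/0.633) = (66/6.4)^1.580.
66/6.4 = 10.312; 10.312^1.580 ≈ 39.89 hPa.
P_c = 1009 − 39.89 = 969.11 ≈ 969 hPa.

969 hPa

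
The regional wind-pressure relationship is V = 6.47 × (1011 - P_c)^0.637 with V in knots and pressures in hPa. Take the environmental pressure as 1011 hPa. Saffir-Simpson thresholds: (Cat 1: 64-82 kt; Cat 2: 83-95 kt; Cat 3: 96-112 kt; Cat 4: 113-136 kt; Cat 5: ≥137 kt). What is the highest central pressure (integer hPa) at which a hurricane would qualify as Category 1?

974 hPa

Category 1 begins at V = 64 kt.
Required ΔP = (64/6.47)^(1/0.637) = 9.892^1.570 ≈ 36.51 hPa.
P_c ≤ 1011 − 36.51 = 974.49, so the highest integer P_c is 974 hPa.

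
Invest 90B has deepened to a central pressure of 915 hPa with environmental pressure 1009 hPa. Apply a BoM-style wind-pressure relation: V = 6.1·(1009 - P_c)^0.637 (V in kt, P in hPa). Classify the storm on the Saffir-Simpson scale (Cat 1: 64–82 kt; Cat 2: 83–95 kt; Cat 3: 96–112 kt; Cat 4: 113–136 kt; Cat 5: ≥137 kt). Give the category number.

ΔP = 1009 − 915 = 94 hPa.
V ≈ 6.1 × 94^0.637 = 6.1 × 18.07 ≈ 110 kt.
110 kt falls in the Category 3 band.

3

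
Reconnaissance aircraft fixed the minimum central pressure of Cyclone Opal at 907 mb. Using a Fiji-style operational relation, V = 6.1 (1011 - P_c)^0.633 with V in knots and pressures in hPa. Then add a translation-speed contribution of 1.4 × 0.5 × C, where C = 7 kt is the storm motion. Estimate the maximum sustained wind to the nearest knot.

ΔP = 1011 − 907 = 104 mb.
104^0.633 ≈ 18.914.
V ≈ 6.1 × 18.914 ≈ 115.4 kt.
Translation term: 1.4 × 0.5 × 7 = 4.9 kt.
Corrected V ≈ 120.3 kt → 120 kt.

120 kt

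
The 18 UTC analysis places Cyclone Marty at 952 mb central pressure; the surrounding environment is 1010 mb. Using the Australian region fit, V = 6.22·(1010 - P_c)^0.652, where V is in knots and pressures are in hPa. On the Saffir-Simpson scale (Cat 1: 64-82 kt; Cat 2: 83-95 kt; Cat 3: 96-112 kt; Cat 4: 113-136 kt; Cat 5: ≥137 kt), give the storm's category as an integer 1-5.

ΔP = 1010 − 952 = 58 mb.
V ≈ 6.22 × 58^0.652 = 6.22 × 14.12 ≈ 88 kt.
88 kt falls in the Category 2 band.

2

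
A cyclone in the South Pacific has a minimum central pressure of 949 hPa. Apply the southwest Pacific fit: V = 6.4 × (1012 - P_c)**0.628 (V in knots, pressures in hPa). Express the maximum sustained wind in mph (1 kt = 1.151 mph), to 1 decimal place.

99.4 mph

ΔP = 1012 − 949 = 63 hPa.
V ≈ 6.4 × 63^0.628 = 6.4 × 13.489 ≈ 86.331 kt.
86.331 × 1.151 ≈ 99.37 mph → 99.4 mph.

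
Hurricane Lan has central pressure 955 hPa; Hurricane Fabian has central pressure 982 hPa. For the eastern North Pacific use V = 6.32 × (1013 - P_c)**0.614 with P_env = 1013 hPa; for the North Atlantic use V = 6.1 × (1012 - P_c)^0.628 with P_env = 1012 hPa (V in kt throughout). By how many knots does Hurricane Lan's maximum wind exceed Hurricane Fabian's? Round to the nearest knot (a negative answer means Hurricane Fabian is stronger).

25 kt

Hurricane Lan: ΔP = 58; V ≈ 6.32 × 58^0.614 ≈ 76.46 kt.
Hurricane Fabian: ΔP = 30; V ≈ 6.1 × 30^0.628 ≈ 51.64 kt.
Difference ≈ 76.46 − 51.64 = 24.82 → 25 kt.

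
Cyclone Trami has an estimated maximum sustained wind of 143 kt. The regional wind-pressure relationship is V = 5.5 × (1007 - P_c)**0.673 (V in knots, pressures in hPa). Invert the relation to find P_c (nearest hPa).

ΔP = (V / 5.5)^(1/0.673) = (143/5.5)^1.486.
143/5.5 = 26.000; 26.000^1.486 ≈ 126.62 hPa.
P_c = 1007 − 126.62 = 880.38 ≈ 880 hPa.

880 hPa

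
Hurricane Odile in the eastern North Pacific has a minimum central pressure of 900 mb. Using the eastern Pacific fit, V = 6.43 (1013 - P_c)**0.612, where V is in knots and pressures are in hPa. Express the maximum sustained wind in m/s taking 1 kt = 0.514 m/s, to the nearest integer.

ΔP = 1013 − 900 = 113 mb.
V ≈ 6.43 × 113^0.612 = 6.43 × 18.050 ≈ 116.063 kt.
116.063 × 0.514 ≈ 59.66 m/s → 60 m/s.

60 m/s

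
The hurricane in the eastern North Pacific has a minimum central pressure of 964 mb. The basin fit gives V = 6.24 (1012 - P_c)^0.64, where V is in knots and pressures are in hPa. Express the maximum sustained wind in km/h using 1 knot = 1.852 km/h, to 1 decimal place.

137.7 km/h

ΔP = 1012 − 964 = 48 mb.
V ≈ 6.24 × 48^0.64 = 6.24 × 11.912 ≈ 74.333 kt.
74.333 × 1.852 ≈ 137.66 km/h → 137.7 km/h.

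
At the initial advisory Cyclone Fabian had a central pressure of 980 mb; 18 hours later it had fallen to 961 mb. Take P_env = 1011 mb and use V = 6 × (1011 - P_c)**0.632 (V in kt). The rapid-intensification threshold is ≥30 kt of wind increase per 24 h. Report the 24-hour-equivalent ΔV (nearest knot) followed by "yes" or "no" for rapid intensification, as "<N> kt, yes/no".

25 kt, no

V₁: ΔP = 31, V ≈ 6 × 31^0.632 ≈ 52.56 kt.
V₂: ΔP = 50, V ≈ 6 × 50^0.632 ≈ 71.11 kt.
ΔV over 18 h = 18.55 kt → 24 h equivalent = 18.55 × 24/18 ≈ 24.73 kt.
25 kt < 30 kt ⇒ not rapid intensification.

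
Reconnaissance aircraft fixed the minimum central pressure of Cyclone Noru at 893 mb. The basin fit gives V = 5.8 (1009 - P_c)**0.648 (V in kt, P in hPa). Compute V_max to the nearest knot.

126 kt

ΔP = 1009 − 893 = 116 mb.
116^0.648 ≈ 21.766.
V ≈ 5.8 × 21.766 ≈ 126.2 kt.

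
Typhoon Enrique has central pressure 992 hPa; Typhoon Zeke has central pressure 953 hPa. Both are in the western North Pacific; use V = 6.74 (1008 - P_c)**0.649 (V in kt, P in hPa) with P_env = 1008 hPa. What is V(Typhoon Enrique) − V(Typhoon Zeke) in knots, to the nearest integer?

-50 kt

Typhoon Enrique: ΔP = 16; V ≈ 6.74 × 16^0.649 ≈ 40.75 kt.
Typhoon Zeke: ΔP = 55; V ≈ 6.74 × 55^0.649 ≈ 90.81 kt.
Difference ≈ 40.75 − 90.81 = -50.06 → -50 kt.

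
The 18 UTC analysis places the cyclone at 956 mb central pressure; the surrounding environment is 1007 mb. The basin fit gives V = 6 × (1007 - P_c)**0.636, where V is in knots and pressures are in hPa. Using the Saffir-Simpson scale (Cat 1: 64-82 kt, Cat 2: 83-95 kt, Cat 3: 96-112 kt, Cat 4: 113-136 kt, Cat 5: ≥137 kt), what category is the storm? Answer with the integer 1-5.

1

ΔP = 1007 − 956 = 51 mb.
V ≈ 6 × 51^0.636 = 6 × 12.19 ≈ 73 kt.
73 kt falls in the Category 1 band.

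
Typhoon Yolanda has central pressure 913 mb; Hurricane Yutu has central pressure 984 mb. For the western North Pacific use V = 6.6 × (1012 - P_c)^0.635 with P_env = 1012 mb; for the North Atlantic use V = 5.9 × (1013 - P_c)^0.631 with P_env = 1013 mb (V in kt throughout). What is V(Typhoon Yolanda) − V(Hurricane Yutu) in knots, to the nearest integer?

73 kt

Typhoon Yolanda: ΔP = 99; V ≈ 6.6 × 99^0.635 ≈ 122.12 kt.
Hurricane Yutu: ΔP = 29; V ≈ 5.9 × 29^0.631 ≈ 49.39 kt.
Difference ≈ 122.12 − 49.39 = 72.73 → 73 kt.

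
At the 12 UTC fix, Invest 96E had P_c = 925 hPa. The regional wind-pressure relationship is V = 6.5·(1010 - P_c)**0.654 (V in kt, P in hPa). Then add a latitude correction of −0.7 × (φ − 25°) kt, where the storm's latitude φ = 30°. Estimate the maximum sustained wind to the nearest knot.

ΔP = 1010 − 925 = 85 hPa.
85^0.654 ≈ 18.274.
V ≈ 6.5 × 18.274 ≈ 118.8 kt.
Latitude correction: −0.7 × (30 − 25) = -3.5 kt.
Corrected V ≈ 115.3 kt → 115 kt.

115 kt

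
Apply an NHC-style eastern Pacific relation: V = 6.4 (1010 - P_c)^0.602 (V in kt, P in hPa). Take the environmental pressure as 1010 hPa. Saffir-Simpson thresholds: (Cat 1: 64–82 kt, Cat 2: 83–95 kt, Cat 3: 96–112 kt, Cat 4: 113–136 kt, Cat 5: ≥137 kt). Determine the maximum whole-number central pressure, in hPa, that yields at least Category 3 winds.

920 hPa

Category 3 begins at V = 96 kt.
Required ΔP = (96/6.4)^(1/0.602) = 15.000^1.661 ≈ 89.88 hPa.
P_c ≤ 1010 − 89.88 = 920.12, so the highest integer P_c is 920 hPa.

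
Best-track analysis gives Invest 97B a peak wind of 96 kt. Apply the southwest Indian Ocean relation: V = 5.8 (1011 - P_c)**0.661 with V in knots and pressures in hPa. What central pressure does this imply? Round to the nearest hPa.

ΔP = (V / 5.8)^(1/0.661) = (96/5.8)^1.513.
96/5.8 = 16.552; 16.552^1.513 ≈ 69.81 hPa.
P_c = 1011 − 69.81 = 941.19 ≈ 941 hPa.

941 hPa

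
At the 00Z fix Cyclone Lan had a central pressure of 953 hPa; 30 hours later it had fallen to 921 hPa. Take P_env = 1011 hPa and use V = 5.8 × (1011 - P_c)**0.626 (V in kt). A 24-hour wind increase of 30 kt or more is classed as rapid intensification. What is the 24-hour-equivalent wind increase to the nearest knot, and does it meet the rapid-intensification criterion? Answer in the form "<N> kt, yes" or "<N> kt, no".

V₁: ΔP = 58, V ≈ 5.8 × 58^0.626 ≈ 73.68 kt.
V₂: ΔP = 90, V ≈ 5.8 × 90^0.626 ≈ 97.00 kt.
ΔV over 30 h = 23.32 kt → 24 h equivalent = 23.32 × 24/30 ≈ 18.66 kt.
19 kt < 30 kt ⇒ not rapid intensification.

19 kt, no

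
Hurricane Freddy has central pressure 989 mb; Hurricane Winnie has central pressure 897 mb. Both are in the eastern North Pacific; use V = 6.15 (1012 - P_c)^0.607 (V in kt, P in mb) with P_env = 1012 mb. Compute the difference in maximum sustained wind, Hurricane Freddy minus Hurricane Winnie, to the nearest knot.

Hurricane Freddy: ΔP = 23; V ≈ 6.15 × 23^0.607 ≈ 41.25 kt.
Hurricane Winnie: ΔP = 115; V ≈ 6.15 × 115^0.607 ≈ 109.58 kt.
Difference ≈ 41.25 − 109.58 = -68.33 → -68 kt.

-68 kt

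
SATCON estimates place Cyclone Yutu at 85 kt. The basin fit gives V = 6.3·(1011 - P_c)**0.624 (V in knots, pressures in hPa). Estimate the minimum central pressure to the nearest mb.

946 mb

ΔP = (V / 6.3)^(1/0.624) = (85/6.3)^1.603.
85/6.3 = 13.492; 13.492^1.603 ≈ 64.72 mb.
P_c = 1011 − 64.72 = 946.28 ≈ 946 mb.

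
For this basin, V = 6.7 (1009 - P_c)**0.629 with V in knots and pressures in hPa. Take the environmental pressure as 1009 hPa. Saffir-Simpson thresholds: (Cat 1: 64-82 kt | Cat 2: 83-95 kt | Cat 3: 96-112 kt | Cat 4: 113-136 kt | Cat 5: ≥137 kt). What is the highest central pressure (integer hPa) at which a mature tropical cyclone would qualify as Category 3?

Category 3 begins at V = 96 kt.
Required ΔP = (96/6.7)^(1/0.629) = 14.328^1.590 ≈ 68.89 hPa.
P_c ≤ 1009 − 68.89 = 940.11, so the highest integer P_c is 940 hPa.

940 hPa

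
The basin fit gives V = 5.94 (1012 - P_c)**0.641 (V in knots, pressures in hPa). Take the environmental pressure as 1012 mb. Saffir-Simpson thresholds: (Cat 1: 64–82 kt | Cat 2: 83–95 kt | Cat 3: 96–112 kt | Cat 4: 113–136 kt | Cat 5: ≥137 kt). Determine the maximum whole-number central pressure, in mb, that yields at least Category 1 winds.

971 mb

Category 1 begins at V = 64 kt.
Required ΔP = (64/5.94)^(1/0.641) = 10.774^1.560 ≈ 40.79 mb.
P_c ≤ 1012 − 40.79 = 971.21, so the highest integer P_c is 971 mb.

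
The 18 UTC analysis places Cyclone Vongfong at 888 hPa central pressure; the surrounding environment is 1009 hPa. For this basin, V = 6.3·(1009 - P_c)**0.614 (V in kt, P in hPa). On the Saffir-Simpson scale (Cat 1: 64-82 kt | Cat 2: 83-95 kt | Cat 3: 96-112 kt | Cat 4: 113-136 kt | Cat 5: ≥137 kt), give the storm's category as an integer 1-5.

4

ΔP = 1009 − 888 = 121 hPa.
V ≈ 6.3 × 121^0.614 = 6.3 × 19.00 ≈ 120 kt.
120 kt falls in the Category 4 band.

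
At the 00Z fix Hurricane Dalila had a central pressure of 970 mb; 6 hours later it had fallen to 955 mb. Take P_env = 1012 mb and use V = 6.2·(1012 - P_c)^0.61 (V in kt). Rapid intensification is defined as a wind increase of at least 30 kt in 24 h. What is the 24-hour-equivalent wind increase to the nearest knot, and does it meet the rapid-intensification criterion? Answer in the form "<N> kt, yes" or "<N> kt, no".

50 kt, yes

V₁: ΔP = 42, V ≈ 6.2 × 42^0.61 ≈ 60.61 kt.
V₂: ΔP = 57, V ≈ 6.2 × 57^0.61 ≈ 73.03 kt.
ΔV over 6 h = 12.42 kt → 24 h equivalent = 12.42 × 24/6 ≈ 49.68 kt.
50 kt ≥ 30 kt ⇒ rapid intensification.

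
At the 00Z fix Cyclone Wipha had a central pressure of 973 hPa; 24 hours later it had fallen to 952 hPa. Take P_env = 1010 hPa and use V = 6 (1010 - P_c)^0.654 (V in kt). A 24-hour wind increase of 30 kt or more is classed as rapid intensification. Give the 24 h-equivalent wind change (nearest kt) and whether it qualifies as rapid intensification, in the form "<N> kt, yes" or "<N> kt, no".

V₁: ΔP = 37, V ≈ 6 × 37^0.654 ≈ 63.64 kt.
V₂: ΔP = 58, V ≈ 6 × 58^0.654 ≈ 85.40 kt.
ΔV over 24 h = 21.76 kt → 24 h equivalent = 21.76 × 24/24 ≈ 21.76 kt.
22 kt < 30 kt ⇒ not rapid intensification.

22 kt, no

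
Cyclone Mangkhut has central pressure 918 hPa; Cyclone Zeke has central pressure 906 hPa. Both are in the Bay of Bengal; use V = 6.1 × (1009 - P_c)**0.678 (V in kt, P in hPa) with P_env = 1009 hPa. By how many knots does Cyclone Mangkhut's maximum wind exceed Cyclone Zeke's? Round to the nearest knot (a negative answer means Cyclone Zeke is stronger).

-11 kt

Cyclone Mangkhut: ΔP = 91; V ≈ 6.1 × 91^0.678 ≈ 129.89 kt.
Cyclone Zeke: ΔP = 103; V ≈ 6.1 × 103^0.678 ≈ 141.26 kt.
Difference ≈ 129.89 − 141.26 = -11.37 → -11 kt.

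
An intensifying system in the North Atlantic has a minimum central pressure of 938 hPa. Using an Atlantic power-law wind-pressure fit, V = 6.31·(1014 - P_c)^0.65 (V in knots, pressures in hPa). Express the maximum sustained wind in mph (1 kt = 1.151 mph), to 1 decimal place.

ΔP = 1014 − 938 = 76 hPa.
V ≈ 6.31 × 76^0.65 = 6.31 × 16.693 ≈ 105.331 kt.
105.331 × 1.151 ≈ 121.24 mph → 121.2 mph.

121.2 mph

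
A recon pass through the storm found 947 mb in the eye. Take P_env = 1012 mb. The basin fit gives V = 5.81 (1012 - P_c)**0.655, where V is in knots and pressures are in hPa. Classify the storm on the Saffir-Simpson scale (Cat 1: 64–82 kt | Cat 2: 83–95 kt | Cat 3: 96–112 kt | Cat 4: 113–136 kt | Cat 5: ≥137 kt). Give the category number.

ΔP = 1012 − 947 = 65 mb.
V ≈ 5.81 × 65^0.655 = 5.81 × 15.40 ≈ 89 kt.
89 kt falls in the Category 2 band.

2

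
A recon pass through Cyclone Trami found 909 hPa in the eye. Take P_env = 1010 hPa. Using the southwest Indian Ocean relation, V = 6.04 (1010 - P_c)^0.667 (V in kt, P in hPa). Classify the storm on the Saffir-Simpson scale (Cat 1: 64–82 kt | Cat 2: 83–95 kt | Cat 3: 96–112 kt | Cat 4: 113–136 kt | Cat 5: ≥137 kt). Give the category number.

4

ΔP = 1010 − 909 = 101 hPa.
V ≈ 6.04 × 101^0.667 = 6.04 × 21.72 ≈ 131 kt.
131 kt falls in the Category 4 band.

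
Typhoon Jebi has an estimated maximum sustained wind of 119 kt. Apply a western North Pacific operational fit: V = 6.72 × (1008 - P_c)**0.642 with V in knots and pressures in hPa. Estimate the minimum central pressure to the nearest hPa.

920 hPa

ΔP = (V / 6.72)^(1/0.642) = (119/6.72)^1.558.
119/6.72 = 17.708; 17.708^1.558 ≈ 87.94 hPa.
P_c = 1008 − 87.94 = 920.06 ≈ 920 hPa.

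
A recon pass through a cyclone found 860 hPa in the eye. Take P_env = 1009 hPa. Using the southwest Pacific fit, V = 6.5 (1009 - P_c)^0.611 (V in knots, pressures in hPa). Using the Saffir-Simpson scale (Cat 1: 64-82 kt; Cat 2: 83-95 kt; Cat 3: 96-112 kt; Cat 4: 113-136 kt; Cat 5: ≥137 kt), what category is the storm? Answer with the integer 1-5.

ΔP = 1009 − 860 = 149 hPa.
V ≈ 6.5 × 149^0.611 = 6.5 × 21.27 ≈ 138 kt.
138 kt falls in the Category 5 band.

5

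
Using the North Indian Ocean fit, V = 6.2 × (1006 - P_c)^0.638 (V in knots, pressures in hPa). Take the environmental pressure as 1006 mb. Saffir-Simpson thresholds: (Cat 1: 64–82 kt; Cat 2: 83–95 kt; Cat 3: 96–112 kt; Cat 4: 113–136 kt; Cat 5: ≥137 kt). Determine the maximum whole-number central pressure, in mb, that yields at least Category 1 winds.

Category 1 begins at V = 64 kt.
Required ΔP = (64/6.2)^(1/0.638) = 10.323^1.567 ≈ 38.82 mb.
P_c ≤ 1006 − 38.82 = 967.18, so the highest integer P_c is 967 mb.

967 mb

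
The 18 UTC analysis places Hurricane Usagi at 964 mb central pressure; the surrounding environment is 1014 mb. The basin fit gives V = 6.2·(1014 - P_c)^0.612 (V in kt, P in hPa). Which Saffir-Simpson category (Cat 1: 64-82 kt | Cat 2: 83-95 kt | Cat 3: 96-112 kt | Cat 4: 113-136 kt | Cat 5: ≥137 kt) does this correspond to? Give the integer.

1

ΔP = 1014 − 964 = 50 mb.
V ≈ 6.2 × 50^0.612 = 6.2 × 10.96 ≈ 68 kt.
68 kt falls in the Category 1 band.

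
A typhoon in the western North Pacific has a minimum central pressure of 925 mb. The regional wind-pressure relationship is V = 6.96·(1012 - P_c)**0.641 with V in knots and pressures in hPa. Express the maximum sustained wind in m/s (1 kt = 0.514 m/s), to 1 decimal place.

62.6 m/s

ΔP = 1012 − 925 = 87 mb.
V ≈ 6.96 × 87^0.641 = 6.96 × 17.508 ≈ 121.854 kt.
121.854 × 0.514 ≈ 62.63 m/s → 62.6 m/s.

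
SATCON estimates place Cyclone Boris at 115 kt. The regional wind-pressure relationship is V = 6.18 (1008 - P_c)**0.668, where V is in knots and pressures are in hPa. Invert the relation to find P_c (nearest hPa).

ΔP = (V / 6.18)^(1/0.668) = (115/6.18)^1.497.
115/6.18 = 18.608; 18.608^1.497 ≈ 79.57 hPa.
P_c = 1008 − 79.57 = 928.43 ≈ 928 hPa.

928 hPa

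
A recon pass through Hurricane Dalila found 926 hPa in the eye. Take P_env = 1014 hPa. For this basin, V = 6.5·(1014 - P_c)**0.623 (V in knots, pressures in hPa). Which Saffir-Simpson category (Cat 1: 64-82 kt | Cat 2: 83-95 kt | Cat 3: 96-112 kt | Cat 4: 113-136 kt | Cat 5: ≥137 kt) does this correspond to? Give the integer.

3

ΔP = 1014 − 926 = 88 hPa.
V ≈ 6.5 × 88^0.623 = 6.5 × 16.27 ≈ 106 kt.
106 kt falls in the Category 3 band.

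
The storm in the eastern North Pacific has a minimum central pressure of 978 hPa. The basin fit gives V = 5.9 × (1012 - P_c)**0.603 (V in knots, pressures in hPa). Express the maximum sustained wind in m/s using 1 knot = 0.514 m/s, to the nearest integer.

ΔP = 1012 − 978 = 34 hPa.
V ≈ 5.9 × 34^0.603 = 5.9 × 8.385 ≈ 49.469 kt.
49.469 × 0.514 ≈ 25.43 m/s → 25 m/s.

25 m/s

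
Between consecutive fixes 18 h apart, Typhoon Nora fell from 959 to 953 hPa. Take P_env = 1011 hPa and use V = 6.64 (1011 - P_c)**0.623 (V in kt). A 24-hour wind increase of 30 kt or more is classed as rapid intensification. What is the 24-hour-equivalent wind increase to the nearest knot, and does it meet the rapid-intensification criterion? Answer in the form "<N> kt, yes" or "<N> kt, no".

V₁: ΔP = 52, V ≈ 6.64 × 52^0.623 ≈ 77.85 kt.
V₂: ΔP = 58, V ≈ 6.64 × 58^0.623 ≈ 83.33 kt.
ΔV over 18 h = 5.48 kt → 24 h equivalent = 5.48 × 24/18 ≈ 7.31 kt.
7 kt < 30 kt ⇒ not rapid intensification.

7 kt, no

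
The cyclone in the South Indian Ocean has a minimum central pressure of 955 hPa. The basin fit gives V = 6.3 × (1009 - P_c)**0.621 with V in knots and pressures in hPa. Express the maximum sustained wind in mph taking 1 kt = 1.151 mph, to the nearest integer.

86 mph

ΔP = 1009 − 955 = 54 hPa.
V ≈ 6.3 × 54^0.621 = 6.3 × 11.907 ≈ 75.017 kt.
75.017 × 1.151 ≈ 86.34 mph → 86 mph.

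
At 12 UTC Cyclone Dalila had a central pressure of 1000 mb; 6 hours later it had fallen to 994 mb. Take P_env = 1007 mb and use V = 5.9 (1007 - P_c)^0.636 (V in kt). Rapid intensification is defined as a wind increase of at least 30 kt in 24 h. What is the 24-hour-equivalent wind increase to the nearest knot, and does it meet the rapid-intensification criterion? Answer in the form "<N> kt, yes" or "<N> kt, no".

V₁: ΔP = 7, V ≈ 5.9 × 7^0.636 ≈ 20.34 kt.
V₂: ΔP = 13, V ≈ 5.9 × 13^0.636 ≈ 30.15 kt.
ΔV over 6 h = 9.81 kt → 24 h equivalent = 9.81 × 24/6 ≈ 39.24 kt.
39 kt ≥ 30 kt ⇒ rapid intensification.

39 kt, yes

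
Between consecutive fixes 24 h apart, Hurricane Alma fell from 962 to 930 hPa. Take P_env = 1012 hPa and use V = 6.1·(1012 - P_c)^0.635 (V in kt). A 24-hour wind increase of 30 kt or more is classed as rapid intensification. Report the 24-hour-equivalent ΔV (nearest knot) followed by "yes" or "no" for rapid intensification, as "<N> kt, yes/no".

V₁: ΔP = 50, V ≈ 6.1 × 50^0.635 ≈ 73.14 kt.
V₂: ΔP = 82, V ≈ 6.1 × 82^0.635 ≈ 100.14 kt.
ΔV over 24 h = 27.00 kt → 24 h equivalent = 27.00 × 24/24 ≈ 27.00 kt.
27 kt < 30 kt ⇒ not rapid intensification.

27 kt, no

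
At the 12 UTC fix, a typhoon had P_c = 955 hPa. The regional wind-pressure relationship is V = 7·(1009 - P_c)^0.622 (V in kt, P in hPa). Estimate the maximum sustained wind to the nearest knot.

84 kt

ΔP = 1009 − 955 = 54 hPa.
54^0.622 ≈ 11.955.
V ≈ 7 × 11.955 ≈ 83.7 kt.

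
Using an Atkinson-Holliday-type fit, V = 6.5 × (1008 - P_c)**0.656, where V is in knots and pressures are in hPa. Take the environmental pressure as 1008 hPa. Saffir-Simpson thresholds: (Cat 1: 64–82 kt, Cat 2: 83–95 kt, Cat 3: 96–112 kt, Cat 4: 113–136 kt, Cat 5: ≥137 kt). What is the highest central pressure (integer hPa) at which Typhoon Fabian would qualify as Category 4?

Category 4 begins at V = 113 kt.
Required ΔP = (113/6.5)^(1/0.656) = 17.385^1.524 ≈ 77.71 hPa.
P_c ≤ 1008 − 77.71 = 930.29, so the highest integer P_c is 930 hPa.

930 hPa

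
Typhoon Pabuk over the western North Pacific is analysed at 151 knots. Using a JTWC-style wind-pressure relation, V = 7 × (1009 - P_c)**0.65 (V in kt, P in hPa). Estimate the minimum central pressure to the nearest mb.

ΔP = (V / 7)^(1/0.65) = (151/7)^1.538.
151/7 = 21.571; 21.571^1.538 ≈ 112.75 mb.
P_c = 1009 − 112.75 = 896.25 ≈ 896 mb.

896 mb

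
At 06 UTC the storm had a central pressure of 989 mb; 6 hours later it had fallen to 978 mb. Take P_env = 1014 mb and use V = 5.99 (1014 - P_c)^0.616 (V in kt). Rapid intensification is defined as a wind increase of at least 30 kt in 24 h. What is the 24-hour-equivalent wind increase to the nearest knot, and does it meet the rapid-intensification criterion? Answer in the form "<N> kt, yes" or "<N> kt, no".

44 kt, yes

V₁: ΔP = 25, V ≈ 5.99 × 25^0.616 ≈ 43.51 kt.
V₂: ΔP = 36, V ≈ 5.99 × 36^0.616 ≈ 54.46 kt.
ΔV over 6 h = 10.95 kt → 24 h equivalent = 10.95 × 24/6 ≈ 43.80 kt.
44 kt ≥ 30 kt ⇒ rapid intensification.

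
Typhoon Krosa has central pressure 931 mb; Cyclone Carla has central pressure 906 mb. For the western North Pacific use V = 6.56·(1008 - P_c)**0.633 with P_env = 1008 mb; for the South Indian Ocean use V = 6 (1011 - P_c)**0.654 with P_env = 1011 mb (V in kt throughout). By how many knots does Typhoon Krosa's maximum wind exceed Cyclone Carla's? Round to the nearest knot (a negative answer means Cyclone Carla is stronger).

-23 kt

Typhoon Krosa: ΔP = 77; V ≈ 6.56 × 77^0.633 ≈ 102.58 kt.
Cyclone Carla: ΔP = 105; V ≈ 6 × 105^0.654 ≈ 125.90 kt.
Difference ≈ 102.58 − 125.90 = -23.32 → -23 kt.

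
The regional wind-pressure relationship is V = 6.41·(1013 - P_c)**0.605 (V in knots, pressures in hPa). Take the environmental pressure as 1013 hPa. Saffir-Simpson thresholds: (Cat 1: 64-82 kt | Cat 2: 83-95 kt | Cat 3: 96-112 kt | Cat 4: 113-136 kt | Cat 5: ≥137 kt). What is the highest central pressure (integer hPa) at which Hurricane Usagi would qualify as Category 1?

968 hPa

Category 1 begins at V = 64 kt.
Required ΔP = (64/6.41)^(1/0.605) = 9.984^1.653 ≈ 44.85 hPa.
P_c ≤ 1013 − 44.85 = 968.15, so the highest integer P_c is 968 hPa.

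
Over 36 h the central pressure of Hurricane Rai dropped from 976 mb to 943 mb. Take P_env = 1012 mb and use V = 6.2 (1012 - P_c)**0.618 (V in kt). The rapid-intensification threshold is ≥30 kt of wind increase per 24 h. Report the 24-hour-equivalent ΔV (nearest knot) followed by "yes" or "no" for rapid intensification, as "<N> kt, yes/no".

V₁: ΔP = 36, V ≈ 6.2 × 36^0.618 ≈ 56.78 kt.
V₂: ΔP = 69, V ≈ 6.2 × 69^0.618 ≈ 84.88 kt.
ΔV over 36 h = 28.10 kt → 24 h equivalent = 28.10 × 24/36 ≈ 18.73 kt.
19 kt < 30 kt ⇒ not rapid intensification.

19 kt, no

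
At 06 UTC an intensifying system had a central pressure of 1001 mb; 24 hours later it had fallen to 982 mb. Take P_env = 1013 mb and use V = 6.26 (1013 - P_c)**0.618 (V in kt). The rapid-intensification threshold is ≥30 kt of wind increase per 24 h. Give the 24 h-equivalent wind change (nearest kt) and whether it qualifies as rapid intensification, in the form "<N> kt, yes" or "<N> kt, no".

23 kt, no

V₁: ΔP = 12, V ≈ 6.26 × 12^0.618 ≈ 29.07 kt.
V₂: ΔP = 31, V ≈ 6.26 × 31^0.618 ≈ 52.27 kt.
ΔV over 24 h = 23.20 kt → 24 h equivalent = 23.20 × 24/24 ≈ 23.20 kt.
23 kt < 30 kt ⇒ not rapid intensification.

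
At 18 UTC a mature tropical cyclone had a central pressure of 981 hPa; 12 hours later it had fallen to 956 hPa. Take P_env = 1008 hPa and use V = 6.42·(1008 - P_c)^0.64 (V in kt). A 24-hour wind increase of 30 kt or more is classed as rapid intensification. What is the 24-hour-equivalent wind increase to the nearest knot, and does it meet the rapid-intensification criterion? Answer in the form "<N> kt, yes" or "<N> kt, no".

55 kt, yes

V₁: ΔP = 27, V ≈ 6.42 × 27^0.64 ≈ 52.92 kt.
V₂: ΔP = 52, V ≈ 6.42 × 52^0.64 ≈ 80.50 kt.
ΔV over 12 h = 27.58 kt → 24 h equivalent = 27.58 × 24/12 ≈ 55.16 kt.
55 kt ≥ 30 kt ⇒ rapid intensification.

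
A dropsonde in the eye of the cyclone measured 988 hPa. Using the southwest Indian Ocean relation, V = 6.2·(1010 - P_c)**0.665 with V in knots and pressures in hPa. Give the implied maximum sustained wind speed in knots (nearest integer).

ΔP = 1010 − 988 = 22 hPa.
22^0.665 ≈ 7.811.
V ≈ 6.2 × 7.811 ≈ 48.4 kt.

48 kt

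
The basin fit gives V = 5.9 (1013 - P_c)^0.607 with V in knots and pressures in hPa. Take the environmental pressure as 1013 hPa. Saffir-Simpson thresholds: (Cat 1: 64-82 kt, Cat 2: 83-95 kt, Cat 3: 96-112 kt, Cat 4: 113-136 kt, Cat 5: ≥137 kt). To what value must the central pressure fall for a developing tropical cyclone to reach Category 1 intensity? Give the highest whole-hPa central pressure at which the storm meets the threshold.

962 hPa

Category 1 begins at V = 64 kt.
Required ΔP = (64/5.9)^(1/0.607) = 10.847^1.647 ≈ 50.77 hPa.
P_c ≤ 1013 − 50.77 = 962.23, so the highest integer P_c is 962 hPa.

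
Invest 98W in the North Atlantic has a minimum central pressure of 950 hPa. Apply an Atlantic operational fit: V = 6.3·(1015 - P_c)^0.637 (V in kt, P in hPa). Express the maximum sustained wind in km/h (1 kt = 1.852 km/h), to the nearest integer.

167 km/h

ΔP = 1015 − 950 = 65 hPa.
V ≈ 6.3 × 65^0.637 = 6.3 × 14.283 ≈ 89.984 kt.
89.984 × 1.852 ≈ 166.65 km/h → 167 km/h.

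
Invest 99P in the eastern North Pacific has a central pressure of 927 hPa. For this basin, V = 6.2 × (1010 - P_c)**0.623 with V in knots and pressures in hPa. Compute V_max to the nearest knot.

ΔP = 1010 − 927 = 83 hPa.
83^0.623 ≈ 15.689.
V ≈ 6.2 × 15.689 ≈ 97.3 kt.

97 kt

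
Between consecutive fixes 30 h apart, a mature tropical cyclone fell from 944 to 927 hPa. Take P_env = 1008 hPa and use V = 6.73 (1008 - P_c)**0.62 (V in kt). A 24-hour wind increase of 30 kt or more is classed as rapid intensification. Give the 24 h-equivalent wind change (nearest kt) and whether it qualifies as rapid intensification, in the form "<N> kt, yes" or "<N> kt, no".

11 kt, no

V₁: ΔP = 64, V ≈ 6.73 × 64^0.62 ≈ 88.68 kt.
V₂: ΔP = 81, V ≈ 6.73 × 81^0.62 ≈ 102.63 kt.
ΔV over 30 h = 13.95 kt → 24 h equivalent = 13.95 × 24/30 ≈ 11.16 kt.
11 kt < 30 kt ⇒ not rapid intensification.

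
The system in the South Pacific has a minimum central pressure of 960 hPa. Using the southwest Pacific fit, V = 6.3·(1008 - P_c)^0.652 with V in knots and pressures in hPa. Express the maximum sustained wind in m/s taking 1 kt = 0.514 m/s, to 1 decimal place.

40.4 m/s

ΔP = 1008 − 960 = 48 hPa.
V ≈ 6.3 × 48^0.652 = 6.3 × 12.479 ≈ 78.616 kt.
78.616 × 0.514 ≈ 40.41 m/s → 40.4 m/s.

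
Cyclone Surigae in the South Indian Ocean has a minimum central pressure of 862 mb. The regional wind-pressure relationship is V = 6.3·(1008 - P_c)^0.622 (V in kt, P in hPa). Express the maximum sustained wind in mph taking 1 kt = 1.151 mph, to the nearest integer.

161 mph

ΔP = 1008 − 862 = 146 mb.
V ≈ 6.3 × 146^0.622 = 6.3 × 22.194 ≈ 139.820 kt.
139.820 × 1.151 ≈ 160.93 mph → 161 mph.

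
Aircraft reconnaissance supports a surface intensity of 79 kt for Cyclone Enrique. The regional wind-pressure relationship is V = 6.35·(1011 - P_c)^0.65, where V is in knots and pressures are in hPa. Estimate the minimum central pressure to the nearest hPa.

963 hPa

ΔP = (V / 6.35)^(1/0.65) = (79/6.35)^1.538.
79/6.35 = 12.441; 12.441^1.538 ≈ 48.35 hPa.
P_c = 1011 − 48.35 = 962.65 ≈ 963 hPa.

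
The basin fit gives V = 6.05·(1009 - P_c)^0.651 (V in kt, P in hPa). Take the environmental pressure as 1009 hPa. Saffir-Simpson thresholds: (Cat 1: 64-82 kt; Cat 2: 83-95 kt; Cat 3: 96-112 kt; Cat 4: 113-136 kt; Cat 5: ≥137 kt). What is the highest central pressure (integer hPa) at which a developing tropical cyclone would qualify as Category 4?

Category 4 begins at V = 113 kt.
Required ΔP = (113/6.05)^(1/0.651) = 18.678^1.536 ≈ 89.72 hPa.
P_c ≤ 1009 − 89.72 = 919.28, so the highest integer P_c is 919 hPa.

919 hPa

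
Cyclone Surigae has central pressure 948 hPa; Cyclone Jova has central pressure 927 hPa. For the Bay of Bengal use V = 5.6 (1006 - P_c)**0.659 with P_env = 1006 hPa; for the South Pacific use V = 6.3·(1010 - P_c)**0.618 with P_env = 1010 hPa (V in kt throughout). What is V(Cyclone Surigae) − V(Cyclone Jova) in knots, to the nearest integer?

Cyclone Surigae: ΔP = 58; V ≈ 5.6 × 58^0.659 ≈ 81.34 kt.
Cyclone Jova: ΔP = 83; V ≈ 6.3 × 83^0.618 ≈ 96.68 kt.
Difference ≈ 81.34 − 96.68 = -15.34 → -15 kt.

-15 kt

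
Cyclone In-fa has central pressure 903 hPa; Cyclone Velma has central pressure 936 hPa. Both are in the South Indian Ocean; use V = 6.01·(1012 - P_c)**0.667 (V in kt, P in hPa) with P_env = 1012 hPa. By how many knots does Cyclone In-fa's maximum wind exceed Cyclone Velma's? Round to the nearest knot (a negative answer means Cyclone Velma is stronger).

29 kt

Cyclone In-fa: ΔP = 109; V ≈ 6.01 × 109^0.667 ≈ 137.35 kt.
Cyclone Velma: ΔP = 76; V ≈ 6.01 × 76^0.667 ≈ 107.99 kt.
Difference ≈ 137.35 − 107.99 = 29.36 → 29 kt.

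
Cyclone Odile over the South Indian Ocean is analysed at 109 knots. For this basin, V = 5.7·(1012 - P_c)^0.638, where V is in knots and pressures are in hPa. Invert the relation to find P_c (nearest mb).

910 mb

ΔP = (V / 5.7)^(1/0.638) = (109/5.7)^1.567.
109/5.7 = 19.123; 19.123^1.567 ≈ 102.02 mb.
P_c = 1012 − 102.02 = 909.98 ≈ 910 mb.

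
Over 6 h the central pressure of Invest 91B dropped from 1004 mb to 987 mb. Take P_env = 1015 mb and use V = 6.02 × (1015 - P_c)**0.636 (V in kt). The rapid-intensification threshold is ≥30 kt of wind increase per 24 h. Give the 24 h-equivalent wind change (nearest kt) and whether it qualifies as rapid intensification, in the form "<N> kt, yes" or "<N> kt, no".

90 kt, yes

V₁: ΔP = 11, V ≈ 6.02 × 11^0.636 ≈ 27.66 kt.
V₂: ΔP = 28, V ≈ 6.02 × 28^0.636 ≈ 50.12 kt.
ΔV over 6 h = 22.46 kt → 24 h equivalent = 22.46 × 24/6 ≈ 89.84 kt.
90 kt ≥ 30 kt ⇒ rapid intensification.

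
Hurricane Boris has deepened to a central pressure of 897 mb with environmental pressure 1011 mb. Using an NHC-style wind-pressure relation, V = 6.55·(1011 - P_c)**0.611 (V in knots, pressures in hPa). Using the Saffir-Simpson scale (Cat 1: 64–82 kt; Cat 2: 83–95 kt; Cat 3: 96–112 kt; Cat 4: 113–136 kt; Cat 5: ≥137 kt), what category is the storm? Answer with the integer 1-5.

4

ΔP = 1011 − 897 = 114 mb.
V ≈ 6.55 × 114^0.611 = 6.55 × 18.06 ≈ 118 kt.
118 kt falls in the Category 4 band.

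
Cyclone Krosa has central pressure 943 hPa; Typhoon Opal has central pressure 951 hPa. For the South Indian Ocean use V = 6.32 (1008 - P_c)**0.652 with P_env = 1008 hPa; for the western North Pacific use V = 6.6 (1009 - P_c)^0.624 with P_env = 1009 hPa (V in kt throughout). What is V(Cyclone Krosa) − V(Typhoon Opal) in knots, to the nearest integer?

13 kt

Cyclone Krosa: ΔP = 65; V ≈ 6.32 × 65^0.652 ≈ 96.10 kt.
Typhoon Opal: ΔP = 58; V ≈ 6.6 × 58^0.624 ≈ 83.16 kt.
Difference ≈ 96.10 − 83.16 = 12.94 → 13 kt.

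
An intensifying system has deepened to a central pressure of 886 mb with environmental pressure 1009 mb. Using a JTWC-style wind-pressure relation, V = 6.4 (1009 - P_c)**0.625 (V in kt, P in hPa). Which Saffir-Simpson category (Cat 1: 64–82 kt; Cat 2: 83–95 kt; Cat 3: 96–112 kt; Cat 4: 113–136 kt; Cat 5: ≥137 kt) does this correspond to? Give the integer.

ΔP = 1009 − 886 = 123 mb.
V ≈ 6.4 × 123^0.625 = 6.4 × 20.24 ≈ 130 kt.
130 kt falls in the Category 4 band.

4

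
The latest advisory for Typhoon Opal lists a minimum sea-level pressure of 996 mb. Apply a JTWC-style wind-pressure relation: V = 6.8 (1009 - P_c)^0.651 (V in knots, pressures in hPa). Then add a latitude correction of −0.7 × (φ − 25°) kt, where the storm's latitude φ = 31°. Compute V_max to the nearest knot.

ΔP = 1009 − 996 = 13 mb.
13^0.651 ≈ 5.311.
V ≈ 6.8 × 5.311 ≈ 36.1 kt.
Latitude correction: −0.7 × (31 − 25) = -4.2 kt.
Corrected V ≈ 31.9 kt → 32 kt.

32 kt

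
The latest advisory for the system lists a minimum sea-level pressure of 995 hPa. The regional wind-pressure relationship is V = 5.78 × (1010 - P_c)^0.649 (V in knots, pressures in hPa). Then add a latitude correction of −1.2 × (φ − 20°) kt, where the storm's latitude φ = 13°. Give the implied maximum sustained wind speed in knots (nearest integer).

42 kt

ΔP = 1010 − 995 = 15 hPa.
15^0.649 ≈ 5.798.
V ≈ 5.78 × 5.798 ≈ 33.5 kt.
Latitude correction: −1.2 × (13 − 20) = 8.4 kt.
Corrected V ≈ 41.9 kt → 42 kt.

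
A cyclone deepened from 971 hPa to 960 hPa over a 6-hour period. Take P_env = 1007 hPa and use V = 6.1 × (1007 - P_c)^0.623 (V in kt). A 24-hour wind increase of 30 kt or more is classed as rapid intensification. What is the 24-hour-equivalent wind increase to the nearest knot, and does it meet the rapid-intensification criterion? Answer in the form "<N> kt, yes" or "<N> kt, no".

41 kt, yes

V₁: ΔP = 36, V ≈ 6.1 × 36^0.623 ≈ 56.87 kt.
V₂: ΔP = 47, V ≈ 6.1 × 47^0.623 ≈ 67.15 kt.
ΔV over 6 h = 10.28 kt → 24 h equivalent = 10.28 × 24/6 ≈ 41.12 kt.
41 kt ≥ 30 kt ⇒ rapid intensification.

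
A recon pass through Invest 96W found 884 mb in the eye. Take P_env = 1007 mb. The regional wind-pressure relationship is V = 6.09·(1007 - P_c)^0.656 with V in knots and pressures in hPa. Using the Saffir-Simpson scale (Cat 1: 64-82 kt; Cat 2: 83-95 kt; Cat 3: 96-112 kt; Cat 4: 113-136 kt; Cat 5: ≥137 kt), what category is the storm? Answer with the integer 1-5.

ΔP = 1007 − 884 = 123 mb.
V ≈ 6.09 × 123^0.656 = 6.09 × 23.50 ≈ 143 kt.
143 kt falls in the Category 5 band.

5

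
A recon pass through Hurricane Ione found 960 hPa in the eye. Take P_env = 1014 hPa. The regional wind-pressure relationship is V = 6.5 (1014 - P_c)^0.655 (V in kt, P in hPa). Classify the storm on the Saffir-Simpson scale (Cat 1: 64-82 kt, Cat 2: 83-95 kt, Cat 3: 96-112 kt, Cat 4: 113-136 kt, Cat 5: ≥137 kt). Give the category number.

2

ΔP = 1014 − 960 = 54 hPa.
V ≈ 6.5 × 54^0.655 = 6.5 × 13.64 ≈ 89 kt.
89 kt falls in the Category 2 band.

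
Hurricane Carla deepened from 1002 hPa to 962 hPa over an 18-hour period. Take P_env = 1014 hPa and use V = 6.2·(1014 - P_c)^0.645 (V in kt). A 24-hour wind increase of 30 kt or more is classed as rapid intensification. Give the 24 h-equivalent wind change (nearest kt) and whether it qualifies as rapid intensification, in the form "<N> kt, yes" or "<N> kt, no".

V₁: ΔP = 12, V ≈ 6.2 × 12^0.645 ≈ 30.79 kt.
V₂: ΔP = 52, V ≈ 6.2 × 52^0.645 ≈ 79.29 kt.
ΔV over 18 h = 48.50 kt → 24 h equivalent = 48.50 × 24/18 ≈ 64.67 kt.
65 kt ≥ 30 kt ⇒ rapid intensification.

65 kt, yes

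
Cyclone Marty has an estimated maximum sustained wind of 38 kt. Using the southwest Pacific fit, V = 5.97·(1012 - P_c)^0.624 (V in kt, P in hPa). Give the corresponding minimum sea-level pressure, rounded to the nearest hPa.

993 hPa

ΔP = (V / 5.97)^(1/0.624) = (38/5.97)^1.603.
38/5.97 = 6.365; 6.365^1.603 ≈ 19.42 hPa.
P_c = 1012 − 19.42 = 992.58 ≈ 993 hPa.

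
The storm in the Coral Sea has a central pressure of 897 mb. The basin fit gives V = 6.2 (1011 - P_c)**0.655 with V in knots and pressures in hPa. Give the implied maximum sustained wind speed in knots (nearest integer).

138 kt

ΔP = 1011 − 897 = 114 mb.
114^0.655 ≈ 22.247.
V ≈ 6.2 × 22.247 ≈ 137.9 kt.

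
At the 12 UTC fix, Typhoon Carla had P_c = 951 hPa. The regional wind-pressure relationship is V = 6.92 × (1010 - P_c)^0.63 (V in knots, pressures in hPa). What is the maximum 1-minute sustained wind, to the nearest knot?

ΔP = 1010 − 951 = 59 hPa.
59^0.63 ≈ 13.051.
V ≈ 6.92 × 13.051 ≈ 90.3 kt.

90 kt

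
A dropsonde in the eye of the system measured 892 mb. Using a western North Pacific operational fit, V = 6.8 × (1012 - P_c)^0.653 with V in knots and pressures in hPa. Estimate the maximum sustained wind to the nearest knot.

155 kt

ΔP = 1012 − 892 = 120 mb.
120^0.653 ≈ 22.788.
V ≈ 6.8 × 22.788 ≈ 155.0 kt.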